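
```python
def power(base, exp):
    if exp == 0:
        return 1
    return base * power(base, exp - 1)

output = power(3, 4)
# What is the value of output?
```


power(3, 4)
= 3 * power(3, 3)
= 3 * 3 * power(3, 2)
= 3 * 3 * 3 * power(3, 1)
= 3 * 3 * 3 * 3 * power(3, 0)
= 3 * 3 * 3 * 3 * 1
= 81


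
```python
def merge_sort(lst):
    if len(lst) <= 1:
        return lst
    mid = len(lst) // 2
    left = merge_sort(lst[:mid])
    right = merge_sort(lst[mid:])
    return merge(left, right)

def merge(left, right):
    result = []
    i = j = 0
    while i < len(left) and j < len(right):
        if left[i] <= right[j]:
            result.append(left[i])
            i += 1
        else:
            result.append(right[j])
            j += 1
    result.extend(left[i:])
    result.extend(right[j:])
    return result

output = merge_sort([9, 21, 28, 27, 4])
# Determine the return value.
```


merge_sort([9, 21, 28, 27, 4])
Split into [9, 21] and [28, 27, 4]
Left sorted: [9, 21]
Right sorted: [4, 27, 28]
Merge [9, 21] and [4, 27, 28]
= [4, 9, 21, 27, 28]


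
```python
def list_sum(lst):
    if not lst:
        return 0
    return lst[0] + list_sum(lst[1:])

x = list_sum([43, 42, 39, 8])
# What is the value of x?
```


list_sum([43, 42, 39, 8])
= 43 + list_sum([42, 39, 8])
= 43 + 42 + list_sum([39, 8])
= 43 + 42 + 39 + list_sum([8])
= 43 + 42 + 39 + 8 + list_sum([])
= 43 + 42 + 39 + 8 + 0
= 132


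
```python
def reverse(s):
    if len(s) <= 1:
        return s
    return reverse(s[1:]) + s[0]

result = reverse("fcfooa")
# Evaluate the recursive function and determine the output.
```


reverse("fcfooa")
= reverse("cfooa") + "f"
= reverse("fooa") + "c" + "f"
= reverse("ooa") + "f" + "c" + "f"
= reverse("oa") + "o" + "f" + "c" + "f"
= reverse("a") + "o" + "o" + "f" + "c" + "f"
= "a" + "o" + "o" + "f" + "c" + "f"
= "aoofcf"


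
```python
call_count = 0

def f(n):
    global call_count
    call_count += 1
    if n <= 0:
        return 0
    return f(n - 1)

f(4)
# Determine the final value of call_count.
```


f(4) calls f(3) calls ... calls f(0)
Total calls: 4 + 1 (for base case) = 5


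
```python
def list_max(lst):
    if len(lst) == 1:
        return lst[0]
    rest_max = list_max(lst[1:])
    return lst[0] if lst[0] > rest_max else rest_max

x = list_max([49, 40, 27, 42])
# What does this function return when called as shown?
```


list_max([49, 40, 27, 42])
= compare 49 with list_max([40, 27, 42])
= compare 40 with list_max([27, 42])
= compare 27 with list_max([42])
Base: list_max([42]) = 42
compare 27 with 42: max = 42
compare 40 with 42: max = 42
compare 49 with 42: max = 49
= 49


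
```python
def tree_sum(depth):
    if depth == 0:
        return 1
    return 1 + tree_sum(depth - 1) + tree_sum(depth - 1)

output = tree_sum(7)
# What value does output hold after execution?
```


tree_sum(7)
= 1 + tree_sum(6) + tree_sum(6)
= 1 + 2 * tree_sum(6)
tree_sum(k) = 2^(k+1) - 1
tree_sum(0) = 1
tree_sum(1) = 3
tree_sum(2) = 7
tree_sum(3) = 15
tree_sum(4) = 31
tree_sum(7) = 2^8 - 1 = 255


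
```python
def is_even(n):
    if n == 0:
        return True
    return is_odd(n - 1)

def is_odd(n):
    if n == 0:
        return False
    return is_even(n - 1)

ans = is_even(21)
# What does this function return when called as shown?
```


is_even(21)
= is_odd(20)
= is_even(19)
= is_odd(18)
= is_even(17)
= is_odd(16)
= is_even(15)
= is_odd(14)
= is_even(13)
= is_odd(12)
= is_even(11)
= is_odd(10)
= is_even(9)
= is_odd(8)
= is_even(7)
= is_odd(6)
= is_even(5)
= is_odd(4)
= is_even(3)
= is_odd(2)
= is_even(1)
= is_odd(0)
n == 0: return False
= False


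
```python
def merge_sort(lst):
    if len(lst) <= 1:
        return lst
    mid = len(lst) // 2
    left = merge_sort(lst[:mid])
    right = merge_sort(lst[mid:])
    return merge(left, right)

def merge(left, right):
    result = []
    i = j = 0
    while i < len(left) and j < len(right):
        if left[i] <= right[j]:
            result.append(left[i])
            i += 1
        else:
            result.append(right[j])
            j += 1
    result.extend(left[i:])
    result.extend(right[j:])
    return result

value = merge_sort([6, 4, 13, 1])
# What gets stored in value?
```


merge_sort([6, 4, 13, 1])
Split into [6, 4] and [13, 1]
Left sorted: [4, 6]
Right sorted: [1, 13]
Merge [4, 6] and [1, 13]
= [1, 4, 6, 13]


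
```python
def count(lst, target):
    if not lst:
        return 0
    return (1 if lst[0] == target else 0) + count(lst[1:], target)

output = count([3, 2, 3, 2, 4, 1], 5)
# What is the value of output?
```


count([3, 2, 3, 2, 4, 1], 5)
lst[0]=3 != 5: 0 + count([2, 3, 2, 4, 1], 5)
lst[0]=2 != 5: 0 + count([3, 2, 4, 1], 5)
lst[0]=3 != 5: 0 + count([2, 4, 1], 5)
lst[0]=2 != 5: 0 + count([4, 1], 5)
lst[0]=4 != 5: 0 + count([1], 5)
lst[0]=1 != 5: 0 + count([], 5)
= 0


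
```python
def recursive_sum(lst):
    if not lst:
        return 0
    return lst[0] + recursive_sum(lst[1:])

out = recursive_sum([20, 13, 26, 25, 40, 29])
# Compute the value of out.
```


recursive_sum([20, 13, 26, 25, 40, 29])
= 20 + recursive_sum([13, 26, 25, 40, 29])
= 20 + 13 + recursive_sum([26, 25, 40, 29])
= 20 + 13 + 26 + recursive_sum([25, 40, 29])
= 20 + 13 + 26 + 25 + recursive_sum([40, 29])
= 20 + 13 + 26 + 25 + 40 + recursive_sum([29])
= 20 + 13 + 26 + 25 + 40 + 29 + recursive_sum([])
= 20 + 13 + 26 + 25 + 40 + 29 + 0
= 153


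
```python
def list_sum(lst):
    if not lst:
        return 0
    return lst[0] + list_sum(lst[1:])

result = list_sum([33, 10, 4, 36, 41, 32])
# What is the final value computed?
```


list_sum([33, 10, 4, 36, 41, 32])
= 33 + list_sum([10, 4, 36, 41, 32])
= 33 + 10 + list_sum([4, 36, 41, 32])
= 33 + 10 + 4 + list_sum([36, 41, 32])
= 33 + 10 + 4 + 36 + list_sum([41, 32])
= 33 + 10 + 4 + 36 + 41 + list_sum([32])
= 33 + 10 + 4 + 36 + 41 + 32 + list_sum([])
= 33 + 10 + 4 + 36 + 41 + 32 + 0
= 156


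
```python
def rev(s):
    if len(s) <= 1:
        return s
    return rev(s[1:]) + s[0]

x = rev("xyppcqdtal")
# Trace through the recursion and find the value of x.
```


rev("xyppcqdtal")
= rev("yppcqdtal") + "x"
= rev("ppcqdtal") + "y" + "x"
= rev("pcqdtal") + "p" + "y" + "x"
= rev("cqdtal") + "p" + "p" + "y" + "x"
= rev("qdtal") + "c" + "p" + "p" + "y" + "x"
= rev("dtal") + "q" + "c" + "p" + "p" + "y" + "x"
= rev("tal") + "d" + "q" + "c" + "p" + "p" + "y" + "x"
= rev("al") + "t" + "d" + "q" + "c" + "p" + "p" + "y" + "x"
= rev("l") + "a" + "t" + "d" + "q" + "c" + "p" + "p" + "y" + "x"
= "l" + "a" + "t" + "d" + "q" + "c" + "p" + "p" + "y" + "x"
= "latdqcppyx"


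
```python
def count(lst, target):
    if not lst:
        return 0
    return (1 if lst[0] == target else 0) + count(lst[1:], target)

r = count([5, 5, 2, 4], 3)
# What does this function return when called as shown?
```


count([5, 5, 2, 4], 3)
lst[0]=5 != 3: 0 + count([5, 2, 4], 3)
lst[0]=5 != 3: 0 + count([2, 4], 3)
lst[0]=2 != 3: 0 + count([4], 3)
lst[0]=4 != 3: 0 + count([], 3)
= 0


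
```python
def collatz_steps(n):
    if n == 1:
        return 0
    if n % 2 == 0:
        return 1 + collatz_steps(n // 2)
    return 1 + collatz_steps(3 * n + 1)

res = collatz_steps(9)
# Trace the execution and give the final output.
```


collatz_steps(9)
9 is odd -> 3*9+1 = 28 -> collatz_steps(28)
28 is even -> collatz_steps(14)
14 is even -> collatz_steps(7)
7 is odd -> 3*7+1 = 22 -> collatz_steps(22)
22 is even -> collatz_steps(11)
11 is odd -> 3*11+1 = 34 -> collatz_steps(34)
34 is even -> collatz_steps(17)
17 is odd -> 3*17+1 = 52 -> collatz_steps(52)
52 is even -> collatz_steps(26)
26 is even -> collatz_steps(13)
13 is odd -> 3*13+1 = 40 -> collatz_steps(40)
40 is even -> collatz_steps(20)
20 is even -> collatz_steps(10)
10 is even -> collatz_steps(5)
5 is odd -> 3*5+1 = 16 -> collatz_steps(16)
16 is even -> collatz_steps(8)
8 is even -> collatz_steps(4)
4 is even -> collatz_steps(2)
2 is even -> collatz_steps(1)
Reached 1 after 19 steps
= 19


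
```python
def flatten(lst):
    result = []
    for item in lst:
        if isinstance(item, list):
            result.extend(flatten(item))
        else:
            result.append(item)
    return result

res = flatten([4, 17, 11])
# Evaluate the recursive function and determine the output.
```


flatten([4, 17, 11])
Processing each element:
  4 is not a list -> append 4
  17 is not a list -> append 17
  11 is not a list -> append 11
= [4, 17, 11]


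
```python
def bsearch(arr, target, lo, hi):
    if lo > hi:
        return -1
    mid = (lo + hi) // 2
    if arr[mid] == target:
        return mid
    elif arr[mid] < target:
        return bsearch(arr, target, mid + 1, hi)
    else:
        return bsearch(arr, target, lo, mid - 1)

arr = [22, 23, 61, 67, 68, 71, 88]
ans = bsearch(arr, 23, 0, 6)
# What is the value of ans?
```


bsearch(arr, 23, 0, 6)
lo=0, hi=6, mid=3, arr[mid]=67
67 > 23, search left half
lo=0, hi=2, mid=1, arr[mid]=23
arr[1] == 23, found at index 1
= 1


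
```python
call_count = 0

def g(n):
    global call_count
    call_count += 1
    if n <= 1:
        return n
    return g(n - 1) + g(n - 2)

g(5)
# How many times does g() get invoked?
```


g(5) calls g(4) and g(3); each non-base call branches into two more.
Let C(k) = total number of calls made by g(k), including the call to g(k) itself.
Base cases: C(0) = 1, C(1) = 1
Recurrence: C(k) = 1 + C(k-1) + C(k-2)
  C(2) = 1 + C(1) + C(0) = 1 + 1 + 1 = 3
  C(3) = 1 + C(2) + C(1) = 1 + 3 + 1 = 5
  C(4) = 1 + C(3) + C(2) = 1 + 5 + 3 = 9
  C(5) = 1 + C(4) + C(3) = 1 + 9 + 5 = 15
Total calls = C(5) = 15


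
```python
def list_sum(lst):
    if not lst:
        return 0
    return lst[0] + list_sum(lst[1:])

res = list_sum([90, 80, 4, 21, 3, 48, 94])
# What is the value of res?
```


list_sum([90, 80, 4, 21, 3, 48, 94])
= 90 + list_sum([80, 4, 21, 3, 48, 94])
= 90 + 80 + list_sum([4, 21, 3, 48, 94])
= 90 + 80 + 4 + list_sum([21, 3, 48, 94])
= 90 + 80 + 4 + 21 + list_sum([3, 48, 94])
= 90 + 80 + 4 + 21 + 3 + list_sum([48, 94])
= 90 + 80 + 4 + 21 + 3 + 48 + list_sum([94])
= 90 + 80 + 4 + 21 + 3 + 48 + 94 + list_sum([])
= 90 + 80 + 4 + 21 + 3 + 48 + 94 + 0
= 340


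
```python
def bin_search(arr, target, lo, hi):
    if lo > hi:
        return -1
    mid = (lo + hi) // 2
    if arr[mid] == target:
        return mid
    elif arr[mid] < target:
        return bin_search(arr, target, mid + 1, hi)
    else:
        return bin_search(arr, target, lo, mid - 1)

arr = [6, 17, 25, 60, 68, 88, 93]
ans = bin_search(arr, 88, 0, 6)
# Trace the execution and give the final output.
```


bin_search(arr, 88, 0, 6)
lo=0, hi=6, mid=3, arr[mid]=60
60 < 88, search right half
lo=4, hi=6, mid=5, arr[mid]=88
arr[5] == 88, found at index 5
= 5


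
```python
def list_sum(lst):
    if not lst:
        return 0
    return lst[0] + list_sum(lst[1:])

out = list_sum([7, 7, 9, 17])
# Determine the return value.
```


list_sum([7, 7, 9, 17])
= 7 + list_sum([7, 9, 17])
= 7 + 7 + list_sum([9, 17])
= 7 + 7 + 9 + list_sum([17])
= 7 + 7 + 9 + 17 + list_sum([])
= 7 + 7 + 9 + 17 + 0
= 40


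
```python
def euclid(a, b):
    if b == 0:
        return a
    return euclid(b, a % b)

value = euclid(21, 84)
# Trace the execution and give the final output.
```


euclid(21, 84)
= euclid(84, 21 % 84) = euclid(84, 21)
= euclid(21, 84 % 21) = euclid(21, 0)
b == 0, return a = 21


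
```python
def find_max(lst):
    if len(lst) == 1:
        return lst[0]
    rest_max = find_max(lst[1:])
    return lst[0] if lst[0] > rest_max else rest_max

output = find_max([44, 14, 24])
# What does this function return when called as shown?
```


find_max([44, 14, 24])
= compare 44 with find_max([14, 24])
= compare 14 with find_max([24])
Base: find_max([24]) = 24
compare 14 with 24: max = 24
compare 44 with 24: max = 44
= 44


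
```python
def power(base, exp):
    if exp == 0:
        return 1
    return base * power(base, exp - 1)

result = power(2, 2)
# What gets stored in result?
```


power(2, 2)
= 2 * power(2, 1)
= 2 * 2 * power(2, 0)
= 2 * 2 * 1
= 4


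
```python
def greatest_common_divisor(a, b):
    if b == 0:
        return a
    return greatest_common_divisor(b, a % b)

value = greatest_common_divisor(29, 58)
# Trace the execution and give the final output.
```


greatest_common_divisor(29, 58)
= greatest_common_divisor(58, 29 % 58) = greatest_common_divisor(58, 29)
= greatest_common_divisor(29, 58 % 29) = greatest_common_divisor(29, 0)
b == 0, return a = 29


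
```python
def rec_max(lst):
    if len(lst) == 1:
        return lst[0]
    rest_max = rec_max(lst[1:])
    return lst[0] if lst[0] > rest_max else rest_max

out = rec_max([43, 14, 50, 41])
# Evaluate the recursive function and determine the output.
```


rec_max([43, 14, 50, 41])
= compare 43 with rec_max([14, 50, 41])
= compare 14 with rec_max([50, 41])
= compare 50 with rec_max([41])
Base: rec_max([41]) = 41
compare 50 with 41: max = 50
compare 14 with 50: max = 50
compare 43 with 50: max = 50
= 50


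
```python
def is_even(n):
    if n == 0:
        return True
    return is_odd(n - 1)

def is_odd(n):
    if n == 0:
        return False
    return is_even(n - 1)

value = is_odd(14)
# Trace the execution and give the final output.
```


is_odd(14)
= is_even(13)
= is_odd(12)
= is_even(11)
= is_odd(10)
= is_even(9)
= is_odd(8)
= is_even(7)
= is_odd(6)
= is_even(5)
= is_odd(4)
= is_even(3)
= is_odd(2)
= is_even(1)
= is_odd(0)
n == 0: return False
= False


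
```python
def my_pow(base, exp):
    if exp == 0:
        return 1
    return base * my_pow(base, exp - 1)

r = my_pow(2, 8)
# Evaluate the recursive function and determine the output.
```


my_pow(2, 8)
= 2 * my_pow(2, 7)
= 2 * 2 * my_pow(2, 6)
= 2 * 2 * 2 * my_pow(2, 5)
= 2 * 2 * 2 * 2 * my_pow(2, 4)
= 2 * 2 * 2 * 2 * 2 * my_pow(2, 3)
= 2 * 2 * 2 * 2 * 2 * 2 * my_pow(2, 2)
= 2 * 2 * 2 * 2 * 2 * 2 * 2 * my_pow(2, 1)
= 2 * 2 * 2 * 2 * 2 * 2 * 2 * 2 * my_pow(2, 0)
= 2 * 2 * 2 * 2 * 2 * 2 * 2 * 2 * 1
= 256


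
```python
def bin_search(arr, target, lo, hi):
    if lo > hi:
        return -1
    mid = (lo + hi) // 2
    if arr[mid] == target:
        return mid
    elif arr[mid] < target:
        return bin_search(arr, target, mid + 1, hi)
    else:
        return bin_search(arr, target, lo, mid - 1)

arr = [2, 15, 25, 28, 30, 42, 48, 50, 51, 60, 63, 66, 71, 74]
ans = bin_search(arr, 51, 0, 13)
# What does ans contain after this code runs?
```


bin_search(arr, 51, 0, 13)
lo=0, hi=13, mid=6, arr[mid]=48
48 < 51, search right half
lo=7, hi=13, mid=10, arr[mid]=63
63 > 51, search left half
lo=7, hi=9, mid=8, arr[mid]=51
arr[8] == 51, found at index 8
= 8


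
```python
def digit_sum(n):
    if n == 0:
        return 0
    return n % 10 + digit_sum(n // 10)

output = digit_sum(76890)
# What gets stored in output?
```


digit_sum(76890)
= 0 + digit_sum(7689)
= 0 + 9 + digit_sum(768)
= 0 + 9 + 8 + digit_sum(76)
= 0 + 9 + 8 + 6 + digit_sum(7)
= 0 + 9 + 8 + 6 + 7 + digit_sum(0)
= 0 + 9 + 8 + 6 + 7 + 0
= 30


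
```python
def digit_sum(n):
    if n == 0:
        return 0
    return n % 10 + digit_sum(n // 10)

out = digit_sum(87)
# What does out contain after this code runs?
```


digit_sum(87)
= 7 + digit_sum(8)
= 7 + 8 + digit_sum(0)
= 7 + 8 + 0
= 15


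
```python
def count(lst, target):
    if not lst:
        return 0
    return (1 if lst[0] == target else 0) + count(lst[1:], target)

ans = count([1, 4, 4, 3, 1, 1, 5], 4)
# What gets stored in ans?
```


count([1, 4, 4, 3, 1, 1, 5], 4)
lst[0]=1 != 4: 0 + count([4, 4, 3, 1, 1, 5], 4)
lst[0]=4 == 4: 1 + count([4, 3, 1, 1, 5], 4)
lst[0]=4 == 4: 1 + count([3, 1, 1, 5], 4)
lst[0]=3 != 4: 0 + count([1, 1, 5], 4)
lst[0]=1 != 4: 0 + count([1, 5], 4)
lst[0]=1 != 4: 0 + count([5], 4)
lst[0]=5 != 4: 0 + count([], 4)
= 2


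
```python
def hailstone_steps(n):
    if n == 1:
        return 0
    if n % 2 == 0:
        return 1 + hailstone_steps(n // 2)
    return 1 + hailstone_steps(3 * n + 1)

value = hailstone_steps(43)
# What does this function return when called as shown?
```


hailstone_steps(43)
43 is odd -> 3*43+1 = 130 -> hailstone_steps(130)
130 is even -> hailstone_steps(65)
65 is odd -> 3*65+1 = 196 -> hailstone_steps(196)
196 is even -> hailstone_steps(98)
98 is even -> hailstone_steps(49)
49 is odd -> 3*49+1 = 148 -> hailstone_steps(148)
148 is even -> hailstone_steps(74)
74 is even -> hailstone_steps(37)
37 is odd -> 3*37+1 = 112 -> hailstone_steps(112)
112 is even -> hailstone_steps(56)
56 is even -> hailstone_steps(28)
28 is even -> hailstone_steps(14)
14 is even -> hailstone_steps(7)
7 is odd -> 3*7+1 = 22 -> hailstone_steps(22)
22 is even -> hailstone_steps(11)
11 is odd -> 3*11+1 = 34 -> hailstone_steps(34)
34 is even -> hailstone_steps(17)
17 is odd -> 3*17+1 = 52 -> hailstone_steps(52)
52 is even -> hailstone_steps(26)
26 is even -> hailstone_steps(13)
13 is odd -> 3*13+1 = 40 -> hailstone_steps(40)
40 is even -> hailstone_steps(20)
20 is even -> hailstone_steps(10)
10 is even -> hailstone_steps(5)
5 is odd -> 3*5+1 = 16 -> hailstone_steps(16)
16 is even -> hailstone_steps(8)
8 is even -> hailstone_steps(4)
4 is even -> hailstone_steps(2)
2 is even -> hailstone_steps(1)
Reached 1 after 29 steps
= 29


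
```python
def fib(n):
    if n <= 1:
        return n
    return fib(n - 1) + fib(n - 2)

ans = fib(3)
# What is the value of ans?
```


fib(3)
= fib(2) + fib(1)
Computing bottom-up: fib(0)=0, fib(1)=1, fib(2)=1, fib(3)=2
= 2


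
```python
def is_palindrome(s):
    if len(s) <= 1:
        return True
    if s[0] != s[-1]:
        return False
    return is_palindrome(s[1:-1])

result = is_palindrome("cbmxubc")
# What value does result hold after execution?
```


is_palindrome("cbmxubc")
"cbmxubc": s[0]='c' == s[-1]='c' -> is_palindrome("bmxub")
"bmxub": s[0]='b' == s[-1]='b' -> is_palindrome("mxu")
"mxu": s[0]='m' != s[-1]='u' -> False
= False


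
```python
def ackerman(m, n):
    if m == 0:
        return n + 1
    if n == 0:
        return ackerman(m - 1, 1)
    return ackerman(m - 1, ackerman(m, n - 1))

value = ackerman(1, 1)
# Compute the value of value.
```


ackerman(1, 1)
= ackerman(0, ackerman(1, 0))
First compute ackerman(1, 0) = 2
= ackerman(0, 2)
= 3


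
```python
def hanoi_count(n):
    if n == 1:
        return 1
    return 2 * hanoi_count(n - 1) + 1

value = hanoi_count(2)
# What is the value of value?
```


hanoi_count(2)
= 2 * hanoi_count(1) + 1
Now compute bottom-up:
hanoi_count(1) = 1
hanoi_count(2) = 2 * 1 + 1 = 3
= 3


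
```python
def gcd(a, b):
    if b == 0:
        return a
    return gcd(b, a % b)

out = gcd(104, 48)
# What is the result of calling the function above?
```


gcd(104, 48)
= gcd(48, 104 % 48) = gcd(48, 8)
= gcd(8, 48 % 8) = gcd(8, 0)
b == 0, return a = 8


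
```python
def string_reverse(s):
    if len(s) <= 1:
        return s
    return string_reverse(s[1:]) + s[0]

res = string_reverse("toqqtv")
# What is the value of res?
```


string_reverse("toqqtv")
= string_reverse("oqqtv") + "t"
= string_reverse("qqtv") + "o" + "t"
= string_reverse("qtv") + "q" + "o" + "t"
= string_reverse("tv") + "q" + "q" + "o" + "t"
= string_reverse("v") + "t" + "q" + "q" + "o" + "t"
= "v" + "t" + "q" + "q" + "o" + "t"
= "vtqqot"


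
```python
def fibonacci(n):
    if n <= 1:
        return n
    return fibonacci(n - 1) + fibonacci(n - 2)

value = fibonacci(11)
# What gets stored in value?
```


fibonacci(11)
= fibonacci(10) + fibonacci(9)
= (fibonacci(9) + fibonacci(8)) + fibonacci(9)
Computing bottom-up: fibonacci(0)=0, fibonacci(1)=1, fibonacci(2)=1, fibonacci(3)=2, fibonacci(4)=3, fibonacci(5)=5, fibonacci(6)=8, fibonacci(7)=13, fibonacci(8)=21, fibonacci(9)=34, fibonacci(10)=55, fibonacci(11)=89
= 89


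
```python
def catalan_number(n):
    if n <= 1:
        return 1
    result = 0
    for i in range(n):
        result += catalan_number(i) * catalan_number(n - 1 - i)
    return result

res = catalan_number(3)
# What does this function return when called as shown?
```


catalan_number(3)
= sum of catalan_number(i) * catalan_number(3-1-i) for i in 0..2
First compute sub-values bottom-up:
  catalan_number(0) = 1, catalan_number(1) = 1
  catalan_number(2) = 1*1 + 1*1 = 2
Now catalan_number(3):
  catalan_number(0)*catalan_number(2) = 1*2 = 2
  catalan_number(1)*catalan_number(1) = 1*1 = 1
  catalan_number(2)*catalan_number(0) = 2*1 = 2
= 2 + 1 + 2
= 5


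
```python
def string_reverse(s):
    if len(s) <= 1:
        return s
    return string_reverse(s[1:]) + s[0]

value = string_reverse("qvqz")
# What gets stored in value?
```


string_reverse("qvqz")
= string_reverse("vqz") + "q"
= string_reverse("qz") + "v" + "q"
= string_reverse("z") + "q" + "v" + "q"
= "z" + "q" + "v" + "q"
= "zqvq"


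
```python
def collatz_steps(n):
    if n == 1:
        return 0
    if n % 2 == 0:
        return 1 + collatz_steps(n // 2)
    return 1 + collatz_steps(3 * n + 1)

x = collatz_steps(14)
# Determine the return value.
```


collatz_steps(14)
14 is even -> collatz_steps(7)
7 is odd -> 3*7+1 = 22 -> collatz_steps(22)
22 is even -> collatz_steps(11)
11 is odd -> 3*11+1 = 34 -> collatz_steps(34)
34 is even -> collatz_steps(17)
17 is odd -> 3*17+1 = 52 -> collatz_steps(52)
52 is even -> collatz_steps(26)
26 is even -> collatz_steps(13)
13 is odd -> 3*13+1 = 40 -> collatz_steps(40)
40 is even -> collatz_steps(20)
20 is even -> collatz_steps(10)
10 is even -> collatz_steps(5)
5 is odd -> 3*5+1 = 16 -> collatz_steps(16)
16 is even -> collatz_steps(8)
8 is even -> collatz_steps(4)
4 is even -> collatz_steps(2)
2 is even -> collatz_steps(1)
Reached 1 after 17 steps
= 17


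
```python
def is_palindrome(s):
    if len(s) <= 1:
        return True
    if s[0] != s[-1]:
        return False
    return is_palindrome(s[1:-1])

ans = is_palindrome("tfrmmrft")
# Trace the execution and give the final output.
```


is_palindrome("tfrmmrft")
"tfrmmrft": s[0]='t' == s[-1]='t' -> is_palindrome("frmmrf")
"frmmrf": s[0]='f' == s[-1]='f' -> is_palindrome("rmmr")
"rmmr": s[0]='r' == s[-1]='r' -> is_palindrome("mm")
"mm": s[0]='m' == s[-1]='m' -> is_palindrome("")
"": len <= 1 -> True
= True


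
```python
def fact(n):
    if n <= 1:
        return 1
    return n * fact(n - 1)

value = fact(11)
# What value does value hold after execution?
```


fact(11)
= 11 * fact(10)
= 11 * 10 * fact(9)
= 11 * 10 * 9 * fact(8)
= 11 * 10 * 9 * 8 * fact(7)
= 11 * 10 * 9 * 8 * 7 * fact(6)
= 11 * 10 * 9 * 8 * 7 * 6 * fact(5)
= 11 * 10 * 9 * 8 * 7 * 6 * 5 * fact(4)
= 11 * 10 * 9 * 8 * 7 * 6 * 5 * 4 * fact(3)
= 11 * 10 * 9 * 8 * 7 * 6 * 5 * 4 * 3 * fact(2)
= 11 * 10 * 9 * 8 * 7 * 6 * 5 * 4 * 3 * 2 * fact(1)
= 11 * 10 * 9 * 8 * 7 * 6 * 5 * 4 * 3 * 2 * 1
= 39916800


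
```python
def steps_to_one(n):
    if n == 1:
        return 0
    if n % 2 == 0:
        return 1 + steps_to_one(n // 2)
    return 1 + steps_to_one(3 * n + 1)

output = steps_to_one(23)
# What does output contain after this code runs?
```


steps_to_one(23)
23 is odd -> 3*23+1 = 70 -> steps_to_one(70)
70 is even -> steps_to_one(35)
35 is odd -> 3*35+1 = 106 -> steps_to_one(106)
106 is even -> steps_to_one(53)
53 is odd -> 3*53+1 = 160 -> steps_to_one(160)
160 is even -> steps_to_one(80)
80 is even -> steps_to_one(40)
40 is even -> steps_to_one(20)
20 is even -> steps_to_one(10)
10 is even -> steps_to_one(5)
5 is odd -> 3*5+1 = 16 -> steps_to_one(16)
16 is even -> steps_to_one(8)
8 is even -> steps_to_one(4)
4 is even -> steps_to_one(2)
2 is even -> steps_to_one(1)
Reached 1 after 15 steps
= 15


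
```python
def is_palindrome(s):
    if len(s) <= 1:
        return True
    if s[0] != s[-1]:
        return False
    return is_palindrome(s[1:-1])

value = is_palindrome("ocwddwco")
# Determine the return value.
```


is_palindrome("ocwddwco")
"ocwddwco": s[0]='o' == s[-1]='o' -> is_palindrome("cwddwc")
"cwddwc": s[0]='c' == s[-1]='c' -> is_palindrome("wddw")
"wddw": s[0]='w' == s[-1]='w' -> is_palindrome("dd")
"dd": s[0]='d' == s[-1]='d' -> is_palindrome("")
"": len <= 1 -> True
= True


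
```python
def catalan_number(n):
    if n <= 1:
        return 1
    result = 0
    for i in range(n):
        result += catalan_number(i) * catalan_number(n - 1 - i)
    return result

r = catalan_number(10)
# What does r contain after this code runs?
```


catalan_number(10)
= sum of catalan_number(i) * catalan_number(10-1-i) for i in 0..9
First compute sub-values bottom-up:
  catalan_number(0) = 1, catalan_number(1) = 1
  catalan_number(2) = 1*1 + 1*1 = 2
  catalan_number(3) = 1*2 + 1*1 + 2*1 = 5
  catalan_number(4) = 1*5 + 1*2 + 2*1 + 5*1 = 14
  catalan_number(5) = 1*14 + 1*5 + 2*2 + 5*1 + 14*1 = 42
  catalan_number(6) = 1*42 + 1*14 + 2*5 + 5*2 + 14*1 + 42*1 = 132
  catalan_number(7) = 1*132 + 1*42 + 2*14 + 5*5 + 14*2 + 42*1 + 132*1 = 429
  catalan_number(8) = 1*429 + 1*132 + 2*42 + 5*14 + 14*5 + 42*2 + 132*1 + 429*1 = 1430
  catalan_number(9) = 1*1430 + 1*429 + 2*132 + 5*42 + 14*14 + 42*5 + 132*2 + 429*1 + 1430*1 = 4862
Now catalan_number(10):
  catalan_number(0)*catalan_number(9) = 1*4862 = 4862
  catalan_number(1)*catalan_number(8) = 1*1430 = 1430
  catalan_number(2)*catalan_number(7) = 2*429 = 858
  catalan_number(3)*catalan_number(6) = 5*132 = 660
  catalan_number(4)*catalan_number(5) = 14*42 = 588
  catalan_number(5)*catalan_number(4) = 42*14 = 588
  catalan_number(6)*catalan_number(3) = 132*5 = 660
  catalan_number(7)*catalan_number(2) = 429*2 = 858
  catalan_number(8)*catalan_number(1) = 1430*1 = 1430
  catalan_number(9)*catalan_number(0) = 4862*1 = 4862
= 4862 + 1430 + 858 + 660 + 588 + 588 + 660 + 858 + 1430 + 4862
= 16796


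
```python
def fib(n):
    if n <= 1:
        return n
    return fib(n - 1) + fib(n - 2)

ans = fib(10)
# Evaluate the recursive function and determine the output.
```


fib(10)
= fib(9) + fib(8)
= (fib(8) + fib(7)) + fib(8)
Computing bottom-up: fib(0)=0, fib(1)=1, fib(2)=1, fib(3)=2, fib(4)=3, fib(5)=5, fib(6)=8, fib(7)=13, fib(8)=21, fib(9)=34, fib(10)=55
= 55


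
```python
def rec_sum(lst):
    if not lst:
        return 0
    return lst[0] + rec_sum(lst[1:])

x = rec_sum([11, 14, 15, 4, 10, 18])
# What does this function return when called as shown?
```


rec_sum([11, 14, 15, 4, 10, 18])
= 11 + rec_sum([14, 15, 4, 10, 18])
= 11 + 14 + rec_sum([15, 4, 10, 18])
= 11 + 14 + 15 + rec_sum([4, 10, 18])
= 11 + 14 + 15 + 4 + rec_sum([10, 18])
= 11 + 14 + 15 + 4 + 10 + rec_sum([18])
= 11 + 14 + 15 + 4 + 10 + 18 + rec_sum([])
= 11 + 14 + 15 + 4 + 10 + 18 + 0
= 72


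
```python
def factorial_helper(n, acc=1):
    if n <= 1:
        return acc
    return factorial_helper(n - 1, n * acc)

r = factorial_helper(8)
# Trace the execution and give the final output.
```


factorial_helper(8, 1)
= factorial_helper(7, 8 * 1) = factorial_helper(7, 8)
= factorial_helper(6, 7 * 8) = factorial_helper(6, 56)
= factorial_helper(5, 6 * 56) = factorial_helper(5, 336)
= factorial_helper(4, 5 * 336) = factorial_helper(4, 1680)
= factorial_helper(3, 4 * 1680) = factorial_helper(3, 6720)
= factorial_helper(2, 3 * 6720) = factorial_helper(2, 20160)
= factorial_helper(1, 2 * 20160) = factorial_helper(1, 40320)
n <= 1, return acc = 40320


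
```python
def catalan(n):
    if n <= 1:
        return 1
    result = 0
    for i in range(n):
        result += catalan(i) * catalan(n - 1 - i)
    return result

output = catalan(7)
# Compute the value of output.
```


catalan(7)
= sum of catalan(i) * catalan(7-1-i) for i in 0..6
First compute sub-values bottom-up:
  catalan(0) = 1, catalan(1) = 1
  catalan(2) = 1*1 + 1*1 = 2
  catalan(3) = 1*2 + 1*1 + 2*1 = 5
  catalan(4) = 1*5 + 1*2 + 2*1 + 5*1 = 14
  catalan(5) = 1*14 + 1*5 + 2*2 + 5*1 + 14*1 = 42
  catalan(6) = 1*42 + 1*14 + 2*5 + 5*2 + 14*1 + 42*1 = 132
Now catalan(7):
  catalan(0)*catalan(6) = 1*132 = 132
  catalan(1)*catalan(5) = 1*42 = 42
  catalan(2)*catalan(4) = 2*14 = 28
  catalan(3)*catalan(3) = 5*5 = 25
  catalan(4)*catalan(2) = 14*2 = 28
  catalan(5)*catalan(1) = 42*1 = 42
  catalan(6)*catalan(0) = 132*1 = 132
= 132 + 42 + 28 + 25 + 28 + 42 + 132
= 429


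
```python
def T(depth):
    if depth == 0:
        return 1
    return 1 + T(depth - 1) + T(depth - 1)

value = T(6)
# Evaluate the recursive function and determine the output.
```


T(6)
= 1 + T(5) + T(5)
= 1 + 2 * T(5)
T(k) = 2^(k+1) - 1
T(0) = 1
T(1) = 3
T(2) = 7
T(3) = 15
T(4) = 31
T(6) = 2^7 - 1 = 127


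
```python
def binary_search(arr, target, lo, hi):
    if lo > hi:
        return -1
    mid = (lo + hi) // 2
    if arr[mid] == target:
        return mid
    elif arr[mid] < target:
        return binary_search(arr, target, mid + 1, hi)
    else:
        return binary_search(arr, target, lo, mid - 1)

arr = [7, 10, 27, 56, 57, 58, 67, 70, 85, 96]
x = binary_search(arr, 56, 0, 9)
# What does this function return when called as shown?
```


binary_search(arr, 56, 0, 9)
lo=0, hi=9, mid=4, arr[mid]=57
57 > 56, search left half
lo=0, hi=3, mid=1, arr[mid]=10
10 < 56, search right half
lo=2, hi=3, mid=2, arr[mid]=27
27 < 56, search right half
lo=3, hi=3, mid=3, arr[mid]=56
arr[3] == 56, found at index 3
= 3


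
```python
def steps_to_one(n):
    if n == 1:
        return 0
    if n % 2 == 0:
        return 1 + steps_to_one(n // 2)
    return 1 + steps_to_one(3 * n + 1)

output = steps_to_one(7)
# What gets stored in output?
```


steps_to_one(7)
7 is odd -> 3*7+1 = 22 -> steps_to_one(22)
22 is even -> steps_to_one(11)
11 is odd -> 3*11+1 = 34 -> steps_to_one(34)
34 is even -> steps_to_one(17)
17 is odd -> 3*17+1 = 52 -> steps_to_one(52)
52 is even -> steps_to_one(26)
26 is even -> steps_to_one(13)
13 is odd -> 3*13+1 = 40 -> steps_to_one(40)
40 is even -> steps_to_one(20)
20 is even -> steps_to_one(10)
10 is even -> steps_to_one(5)
5 is odd -> 3*5+1 = 16 -> steps_to_one(16)
16 is even -> steps_to_one(8)
8 is even -> steps_to_one(4)
4 is even -> steps_to_one(2)
2 is even -> steps_to_one(1)
Reached 1 after 16 steps
= 16


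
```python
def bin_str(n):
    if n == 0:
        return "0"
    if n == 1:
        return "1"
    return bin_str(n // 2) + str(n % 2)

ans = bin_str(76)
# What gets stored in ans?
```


bin_str(76)
= bin_str(38) + "0"
= bin_str(19) + "0" + "0"
= bin_str(9) + "1" + "0" + "0"
= bin_str(4) + "1" + "1" + "0" + "0"
= bin_str(2) + "0" + "1" + "1" + "0" + "0"
= bin_str(1) + "0" + "0" + "1" + "1" + "0" + "0"
= "1" + "0" + "0" + "1" + "1" + "0" + "0"
= "1001100"


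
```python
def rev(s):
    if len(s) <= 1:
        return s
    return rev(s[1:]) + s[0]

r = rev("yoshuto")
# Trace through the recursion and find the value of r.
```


rev("yoshuto")
= rev("oshuto") + "y"
= rev("shuto") + "o" + "y"
= rev("huto") + "s" + "o" + "y"
= rev("uto") + "h" + "s" + "o" + "y"
= rev("to") + "u" + "h" + "s" + "o" + "y"
= rev("o") + "t" + "u" + "h" + "s" + "o" + "y"
= "o" + "t" + "u" + "h" + "s" + "o" + "y"
= "otuhsoy"


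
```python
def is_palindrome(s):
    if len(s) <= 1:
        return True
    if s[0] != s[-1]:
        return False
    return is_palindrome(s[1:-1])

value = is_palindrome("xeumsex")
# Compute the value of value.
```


is_palindrome("xeumsex")
"xeumsex": s[0]='x' == s[-1]='x' -> is_palindrome("eumse")
"eumse": s[0]='e' == s[-1]='e' -> is_palindrome("ums")
"ums": s[0]='u' != s[-1]='s' -> False
= False


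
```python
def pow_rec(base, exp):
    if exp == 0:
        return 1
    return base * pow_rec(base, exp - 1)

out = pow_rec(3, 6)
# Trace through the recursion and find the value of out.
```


pow_rec(3, 6)
= 3 * pow_rec(3, 5)
= 3 * 3 * pow_rec(3, 4)
= 3 * 3 * 3 * pow_rec(3, 3)
= 3 * 3 * 3 * 3 * pow_rec(3, 2)
= 3 * 3 * 3 * 3 * 3 * pow_rec(3, 1)
= 3 * 3 * 3 * 3 * 3 * 3 * pow_rec(3, 0)
= 3 * 3 * 3 * 3 * 3 * 3 * 1
= 729


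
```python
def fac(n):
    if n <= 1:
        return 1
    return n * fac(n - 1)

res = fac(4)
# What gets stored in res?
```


fac(4)
= 4 * fac(3)
= 4 * 3 * fac(2)
= 4 * 3 * 2 * fac(1)
= 4 * 3 * 2 * 1
= 24


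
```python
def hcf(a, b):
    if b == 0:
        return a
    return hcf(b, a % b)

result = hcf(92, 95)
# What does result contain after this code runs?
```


hcf(92, 95)
= hcf(95, 92 % 95) = hcf(95, 92)
= hcf(92, 95 % 92) = hcf(92, 3)
= hcf(3, 92 % 3) = hcf(3, 2)
= hcf(2, 3 % 2) = hcf(2, 1)
= hcf(1, 2 % 1) = hcf(1, 0)
b == 0, return a = 1


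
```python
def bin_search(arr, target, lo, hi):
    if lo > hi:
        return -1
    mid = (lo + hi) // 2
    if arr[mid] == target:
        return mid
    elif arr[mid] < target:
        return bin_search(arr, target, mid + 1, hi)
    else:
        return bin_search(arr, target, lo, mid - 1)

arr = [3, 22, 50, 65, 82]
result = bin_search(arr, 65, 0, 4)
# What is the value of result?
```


bin_search(arr, 65, 0, 4)
lo=0, hi=4, mid=2, arr[mid]=50
50 < 65, search right half
lo=3, hi=4, mid=3, arr[mid]=65
arr[3] == 65, found at index 3
= 3


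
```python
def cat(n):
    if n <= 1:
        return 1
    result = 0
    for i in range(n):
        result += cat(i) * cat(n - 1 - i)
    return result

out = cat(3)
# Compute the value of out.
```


cat(3)
= sum of cat(i) * cat(3-1-i) for i in 0..2
First compute sub-values bottom-up:
  cat(0) = 1, cat(1) = 1
  cat(2) = 1*1 + 1*1 = 2
Now cat(3):
  cat(0)*cat(2) = 1*2 = 2
  cat(1)*cat(1) = 1*1 = 1
  cat(2)*cat(0) = 2*1 = 2
= 2 + 1 + 2
= 5


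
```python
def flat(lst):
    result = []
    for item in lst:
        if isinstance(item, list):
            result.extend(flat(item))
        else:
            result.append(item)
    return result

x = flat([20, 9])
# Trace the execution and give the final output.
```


flat([20, 9])
Processing each element:
  20 is not a list -> append 20
  9 is not a list -> append 9
= [20, 9]


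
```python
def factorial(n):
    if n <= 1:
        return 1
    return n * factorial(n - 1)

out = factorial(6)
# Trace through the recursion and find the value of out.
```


factorial(6)
= 6 * factorial(5)
= 6 * 5 * factorial(4)
= 6 * 5 * 4 * factorial(3)
= 6 * 5 * 4 * 3 * factorial(2)
= 6 * 5 * 4 * 3 * 2 * factorial(1)
= 6 * 5 * 4 * 3 * 2 * 1
= 720


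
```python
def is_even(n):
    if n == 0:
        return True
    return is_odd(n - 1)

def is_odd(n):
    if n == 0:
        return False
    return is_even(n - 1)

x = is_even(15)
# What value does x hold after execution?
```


is_even(15)
= is_odd(14)
= is_even(13)
= is_odd(12)
= is_even(11)
= is_odd(10)
= is_even(9)
= is_odd(8)
= is_even(7)
= is_odd(6)
= is_even(5)
= is_odd(4)
= is_even(3)
= is_odd(2)
= is_even(1)
= is_odd(0)
n == 0: return False
= False


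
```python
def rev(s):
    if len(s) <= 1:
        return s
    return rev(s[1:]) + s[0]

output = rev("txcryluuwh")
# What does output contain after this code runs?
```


rev("txcryluuwh")
= rev("xcryluuwh") + "t"
= rev("cryluuwh") + "x" + "t"
= rev("ryluuwh") + "c" + "x" + "t"
= rev("yluuwh") + "r" + "c" + "x" + "t"
= rev("luuwh") + "y" + "r" + "c" + "x" + "t"
= rev("uuwh") + "l" + "y" + "r" + "c" + "x" + "t"
= rev("uwh") + "u" + "l" + "y" + "r" + "c" + "x" + "t"
= rev("wh") + "u" + "u" + "l" + "y" + "r" + "c" + "x" + "t"
= rev("h") + "w" + "u" + "u" + "l" + "y" + "r" + "c" + "x" + "t"
= "h" + "w" + "u" + "u" + "l" + "y" + "r" + "c" + "x" + "t"
= "hwuulyrcxt"


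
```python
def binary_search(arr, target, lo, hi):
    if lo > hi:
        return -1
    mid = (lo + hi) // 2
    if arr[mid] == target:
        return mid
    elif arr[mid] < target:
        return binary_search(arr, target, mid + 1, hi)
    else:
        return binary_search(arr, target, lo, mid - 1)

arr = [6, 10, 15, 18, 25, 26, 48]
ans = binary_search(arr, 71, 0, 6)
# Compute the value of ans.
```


binary_search(arr, 71, 0, 6)
lo=0, hi=6, mid=3, arr[mid]=18
18 < 71, search right half
lo=4, hi=6, mid=5, arr[mid]=26
26 < 71, search right half
lo=6, hi=6, mid=6, arr[mid]=48
48 < 71, search right half
lo > hi, target not found, return -1
= -1


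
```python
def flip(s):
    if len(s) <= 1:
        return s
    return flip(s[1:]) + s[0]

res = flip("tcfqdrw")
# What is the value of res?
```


flip("tcfqdrw")
= flip("cfqdrw") + "t"
= flip("fqdrw") + "c" + "t"
= flip("qdrw") + "f" + "c" + "t"
= flip("drw") + "q" + "f" + "c" + "t"
= flip("rw") + "d" + "q" + "f" + "c" + "t"
= flip("w") + "r" + "d" + "q" + "f" + "c" + "t"
= "w" + "r" + "d" + "q" + "f" + "c" + "t"
= "wrdqfct"


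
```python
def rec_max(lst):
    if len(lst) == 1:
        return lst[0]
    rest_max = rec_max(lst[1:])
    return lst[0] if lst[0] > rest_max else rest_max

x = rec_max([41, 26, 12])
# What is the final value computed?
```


rec_max([41, 26, 12])
= compare 41 with rec_max([26, 12])
= compare 26 with rec_max([12])
Base: rec_max([12]) = 12
compare 26 with 12: max = 26
compare 41 with 26: max = 41
= 41


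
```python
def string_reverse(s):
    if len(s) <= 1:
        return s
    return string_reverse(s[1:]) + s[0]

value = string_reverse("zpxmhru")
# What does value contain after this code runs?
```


string_reverse("zpxmhru")
= string_reverse("pxmhru") + "z"
= string_reverse("xmhru") + "p" + "z"
= string_reverse("mhru") + "x" + "p" + "z"
= string_reverse("hru") + "m" + "x" + "p" + "z"
= string_reverse("ru") + "h" + "m" + "x" + "p" + "z"
= string_reverse("u") + "r" + "h" + "m" + "x" + "p" + "z"
= "u" + "r" + "h" + "m" + "x" + "p" + "z"
= "urhmxpz"


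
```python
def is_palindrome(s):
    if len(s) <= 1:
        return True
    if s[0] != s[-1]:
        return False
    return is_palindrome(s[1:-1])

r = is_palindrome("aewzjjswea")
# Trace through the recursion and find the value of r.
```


is_palindrome("aewzjjswea")
"aewzjjswea": s[0]='a' == s[-1]='a' -> is_palindrome("ewzjjswe")
"ewzjjswe": s[0]='e' == s[-1]='e' -> is_palindrome("wzjjsw")
"wzjjsw": s[0]='w' == s[-1]='w' -> is_palindrome("zjjs")
"zjjs": s[0]='z' != s[-1]='s' -> False
= False


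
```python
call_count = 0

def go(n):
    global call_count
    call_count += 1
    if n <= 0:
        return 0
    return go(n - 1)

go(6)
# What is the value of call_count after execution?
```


go(6) calls go(5) calls ... calls go(0)
Total calls: 6 + 1 (for base case) = 7


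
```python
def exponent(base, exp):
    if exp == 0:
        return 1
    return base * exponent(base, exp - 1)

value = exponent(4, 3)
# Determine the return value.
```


exponent(4, 3)
= 4 * exponent(4, 2)
= 4 * 4 * exponent(4, 1)
= 4 * 4 * 4 * exponent(4, 0)
= 4 * 4 * 4 * 1
= 64


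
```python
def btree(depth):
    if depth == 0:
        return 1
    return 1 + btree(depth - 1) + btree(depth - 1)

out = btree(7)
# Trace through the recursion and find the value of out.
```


btree(7)
= 1 + btree(6) + btree(6)
= 1 + 2 * btree(6)
btree(k) = 2^(k+1) - 1
btree(0) = 1
btree(1) = 3
btree(2) = 7
btree(3) = 15
btree(4) = 31
btree(7) = 2^8 - 1 = 255


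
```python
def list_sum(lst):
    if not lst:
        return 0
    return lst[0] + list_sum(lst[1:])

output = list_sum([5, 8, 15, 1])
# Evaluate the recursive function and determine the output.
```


list_sum([5, 8, 15, 1])
= 5 + list_sum([8, 15, 1])
= 5 + 8 + list_sum([15, 1])
= 5 + 8 + 15 + list_sum([1])
= 5 + 8 + 15 + 1 + list_sum([])
= 5 + 8 + 15 + 1 + 0
= 29


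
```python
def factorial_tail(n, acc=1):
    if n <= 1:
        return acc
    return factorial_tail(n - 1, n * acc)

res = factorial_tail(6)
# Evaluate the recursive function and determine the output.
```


factorial_tail(6, 1)
= factorial_tail(5, 6 * 1) = factorial_tail(5, 6)
= factorial_tail(4, 5 * 6) = factorial_tail(4, 30)
= factorial_tail(3, 4 * 30) = factorial_tail(3, 120)
= factorial_tail(2, 3 * 120) = factorial_tail(2, 360)
= factorial_tail(1, 2 * 360) = factorial_tail(1, 720)
n <= 1, return acc = 720


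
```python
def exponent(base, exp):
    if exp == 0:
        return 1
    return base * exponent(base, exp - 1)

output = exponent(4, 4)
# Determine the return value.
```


exponent(4, 4)
= 4 * exponent(4, 3)
= 4 * 4 * exponent(4, 2)
= 4 * 4 * 4 * exponent(4, 1)
= 4 * 4 * 4 * 4 * exponent(4, 0)
= 4 * 4 * 4 * 4 * 1
= 256


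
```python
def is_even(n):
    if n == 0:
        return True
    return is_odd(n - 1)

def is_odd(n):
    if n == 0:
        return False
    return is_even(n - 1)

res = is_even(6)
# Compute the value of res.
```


is_even(6)
= is_odd(5)
= is_even(4)
= is_odd(3)
= is_even(2)
= is_odd(1)
= is_even(0)
n == 0: return True
= True


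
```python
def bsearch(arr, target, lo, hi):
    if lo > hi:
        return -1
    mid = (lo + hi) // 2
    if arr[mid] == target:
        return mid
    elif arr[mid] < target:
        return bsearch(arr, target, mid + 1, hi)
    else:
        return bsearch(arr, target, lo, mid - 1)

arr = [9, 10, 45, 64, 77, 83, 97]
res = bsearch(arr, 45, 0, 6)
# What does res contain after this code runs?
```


bsearch(arr, 45, 0, 6)
lo=0, hi=6, mid=3, arr[mid]=64
64 > 45, search left half
lo=0, hi=2, mid=1, arr[mid]=10
10 < 45, search right half
lo=2, hi=2, mid=2, arr[mid]=45
arr[2] == 45, found at index 2
= 2
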